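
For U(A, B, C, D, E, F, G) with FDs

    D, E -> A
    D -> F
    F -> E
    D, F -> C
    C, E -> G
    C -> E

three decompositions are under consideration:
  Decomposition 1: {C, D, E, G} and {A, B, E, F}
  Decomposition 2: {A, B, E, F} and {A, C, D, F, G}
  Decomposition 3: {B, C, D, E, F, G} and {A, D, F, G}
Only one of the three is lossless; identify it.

Decomposition 3

Decomposition 1: common = {E}, closure = {E} → lossy.
Decomposition 2: common = {A, F}, closure = {A, E, F} → lossy.
Decomposition 3: common = {D, F, G}, closure = {A, C, D, E, F, G} → lossless.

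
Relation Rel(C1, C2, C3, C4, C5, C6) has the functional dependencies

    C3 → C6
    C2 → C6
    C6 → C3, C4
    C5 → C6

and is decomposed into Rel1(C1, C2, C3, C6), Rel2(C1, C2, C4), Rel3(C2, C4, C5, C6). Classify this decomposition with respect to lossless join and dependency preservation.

Lossless test (chase): Rows 1 and 2 agree on C2; apply C2→C6 and equate their C6 entries. Rows 1 and 2 agree on C6; apply C6→C3, C4 and equate their C3, C4 entries. Rows 1 and 3 agree on C6; apply C6→C3, C4 and equate their C3, C4 entries. No row becomes fully distinguished — the join is lossy.
Dependency preservation: C6 → C3, C4 is not contained in any single fragment, but the restricted closure of its left-hand side across the fragments still reaches the right-hand side; the remaining FDs each lie inside some fragment. All dependencies are preserved.

lossy but dependency-preserving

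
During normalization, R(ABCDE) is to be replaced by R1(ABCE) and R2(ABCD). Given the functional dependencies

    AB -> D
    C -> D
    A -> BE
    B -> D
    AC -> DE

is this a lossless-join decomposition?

Yes

Common attributes: R1 ∩ R2 = {ABC}.
Closure of {ABC}: AB → D applies, adding D; A → BE applies, adding E. So (ABC)⁺ = {ABCDE}.
This closure contains every attribute of R1, so R1 ∩ R2 → R1. The join is lossless.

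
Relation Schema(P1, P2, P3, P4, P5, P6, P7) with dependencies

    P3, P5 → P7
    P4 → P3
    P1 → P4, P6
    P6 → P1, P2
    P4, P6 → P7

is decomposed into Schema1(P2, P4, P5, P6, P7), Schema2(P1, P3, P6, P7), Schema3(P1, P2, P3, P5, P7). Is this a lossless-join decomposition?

Yes

Chase test. Columns are P1, P2, P3, P4, P5, P6, P7; row i has aⱼ where attribute j ∈ Schemai, else bᵢⱼ.
Initial tableau (one row per fragment):
  row 1: b11 a2 b13 a4 a5 a6 a7
  row 2: a1 b22 a3 b24 b25 a6 a7
  row 3: a1 a2 a3 b34 a5 b36 a7
Rows 2 and 3 agree on P1; apply P1→P4, P6 and equate their P4, P6 entries.
Rows 1 and 2 agree on P6; apply P6→P1, P2 and equate their P1, P2 entries.
Rows 1 and 2 agree on P1; apply P1→P4, P6 and equate their P4, P6 entries.
Rows 1 and 2 agree on P4; apply P4→P3 and equate their P3 entries.
Row 1 is now all distinguished symbols — the join is lossless.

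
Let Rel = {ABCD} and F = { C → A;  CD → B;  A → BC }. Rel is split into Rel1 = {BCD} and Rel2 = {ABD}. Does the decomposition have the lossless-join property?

Common attributes: Rel1 ∩ Rel2 = {BD}.
No dependency enlarges {BD}, so (BD)⁺ = {BD}.
The closure contains neither all of Rel1 = {BCD} nor all of Rel2 = {ABD}, so the common attributes are not a superkey of either fragment. The join is lossy.

No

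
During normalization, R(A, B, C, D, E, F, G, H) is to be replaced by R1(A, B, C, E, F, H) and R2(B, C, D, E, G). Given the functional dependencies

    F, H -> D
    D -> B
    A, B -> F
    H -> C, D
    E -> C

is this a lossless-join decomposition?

No

Common attributes: R1 ∩ R2 = {B, C, E}.
No dependency enlarges {B, C, E}, so (B, C, E)⁺ = {B, C, E}.
The closure contains neither all of R1 = {A, B, C, E, F, H} nor all of R2 = {B, C, D, E, G}, so the common attributes are not a superkey of either fragment. The join is lossy.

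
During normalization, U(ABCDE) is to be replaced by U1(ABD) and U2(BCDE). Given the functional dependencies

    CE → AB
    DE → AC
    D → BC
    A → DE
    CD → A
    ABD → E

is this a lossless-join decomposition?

Common attributes: U1 ∩ U2 = {BD}.
Closure of {BD}: D → BC applies, adding C; CD → A applies, adding A; ABD → E applies, adding E. So (BD)⁺ = {ABCDE}.
This closure contains every attribute of U1, so U1 ∩ U2 → U1. The join is lossless.

Yes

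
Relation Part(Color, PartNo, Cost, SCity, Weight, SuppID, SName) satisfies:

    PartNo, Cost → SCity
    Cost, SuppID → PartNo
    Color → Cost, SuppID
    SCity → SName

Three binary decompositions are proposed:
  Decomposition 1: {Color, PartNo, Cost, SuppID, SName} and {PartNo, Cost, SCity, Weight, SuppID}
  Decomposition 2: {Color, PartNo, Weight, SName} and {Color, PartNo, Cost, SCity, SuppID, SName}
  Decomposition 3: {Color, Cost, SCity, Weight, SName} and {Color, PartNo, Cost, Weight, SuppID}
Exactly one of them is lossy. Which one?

Decomposition 1: common = {PartNo, Cost, SuppID}, closure = {PartNo, Cost, SCity, SuppID, SName} → lossy.
Decomposition 2: common = {Color, PartNo, SName}, closure = {Color, PartNo, Cost, SCity, SuppID, SName} → lossless.
Decomposition 3: common = {Color, Cost, Weight}, closure = {Color, PartNo, Cost, SCity, Weight, SuppID, SName} → lossless.

Decomposition 1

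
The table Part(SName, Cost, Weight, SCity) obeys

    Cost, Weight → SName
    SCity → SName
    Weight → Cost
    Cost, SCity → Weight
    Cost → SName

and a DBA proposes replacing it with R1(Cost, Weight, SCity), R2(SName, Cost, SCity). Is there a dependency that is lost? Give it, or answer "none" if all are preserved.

none

Cost, Weight → SName: restricted closure across fragments reaches SName.
SCity → SName lies within R2.
Weight → Cost lies within R1.
Cost, SCity → Weight lies within R1.
Cost → SName lies within R2.
Every dependency is enforceable on the fragments, so the decomposition is dependency-preserving.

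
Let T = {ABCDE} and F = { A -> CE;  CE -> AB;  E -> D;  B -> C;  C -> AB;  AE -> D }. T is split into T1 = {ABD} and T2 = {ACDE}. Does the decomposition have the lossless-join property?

Yes

Common attributes: T1 ∩ T2 = {AD}.
Closure of {AD}: A → CE applies, adding CE; CE → AB applies, adding B. So (AD)⁺ = {ABCDE}.
This closure contains every attribute of T1, so T1 ∩ T2 → T1. The join is lossless.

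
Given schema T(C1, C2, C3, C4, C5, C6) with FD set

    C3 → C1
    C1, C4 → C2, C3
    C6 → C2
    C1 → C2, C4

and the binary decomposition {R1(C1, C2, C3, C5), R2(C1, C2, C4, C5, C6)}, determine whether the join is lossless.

Common attributes: R1 ∩ R2 = {C1, C2, C5}.
Closure of {C1, C2, C5}: C1 → C2, C4 applies, adding C4; C1, C4 → C2, C3 applies, adding C3. So (C1, C2, C5)⁺ = {C1, C2, C3, C4, C5}.
This closure contains every attribute of R1, so R1 ∩ R2 → R1. The join is lossless.

Yes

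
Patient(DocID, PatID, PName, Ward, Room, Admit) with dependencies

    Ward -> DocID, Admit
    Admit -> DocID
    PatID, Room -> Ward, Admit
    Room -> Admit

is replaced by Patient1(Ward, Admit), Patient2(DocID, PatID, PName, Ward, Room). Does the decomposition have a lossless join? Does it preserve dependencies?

lossless but not dependency-preserving

Lossless test: (Ward)⁺ = {DocID, Ward, Admit}, which contains all of one fragment — lossless.
Dependency preservation: the restricted closure of {Admit} across the fragments never reaches {DocID}, so Admit → DocID cannot be enforced without a join — not preserved.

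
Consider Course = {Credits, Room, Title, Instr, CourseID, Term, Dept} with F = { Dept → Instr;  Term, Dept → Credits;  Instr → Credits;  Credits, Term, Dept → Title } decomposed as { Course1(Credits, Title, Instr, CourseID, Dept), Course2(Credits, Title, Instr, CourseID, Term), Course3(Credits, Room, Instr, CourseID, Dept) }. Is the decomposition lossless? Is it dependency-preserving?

Lossless test (chase): applying each FD to every pair of rows produces no changes in the tableau, so no row becomes fully distinguished — the join is lossy.
Dependency preservation: the restricted closure of {Credits, Term, Dept} across the fragments never reaches {Title}, so Credits, Term, Dept → Title cannot be enforced without a join — not preserved.

lossy and not dependency-preserving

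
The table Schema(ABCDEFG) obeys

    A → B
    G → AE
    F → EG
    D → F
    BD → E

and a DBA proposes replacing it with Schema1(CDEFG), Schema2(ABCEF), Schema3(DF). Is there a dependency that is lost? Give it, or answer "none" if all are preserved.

G → AE

Check G → AE: no single fragment contains all of {AEG}, and the restricted closure of {G} across the fragments never reaches {AE}.
A → B is preserved.
F → EG is preserved.
D → F is preserved.
BD → E is preserved.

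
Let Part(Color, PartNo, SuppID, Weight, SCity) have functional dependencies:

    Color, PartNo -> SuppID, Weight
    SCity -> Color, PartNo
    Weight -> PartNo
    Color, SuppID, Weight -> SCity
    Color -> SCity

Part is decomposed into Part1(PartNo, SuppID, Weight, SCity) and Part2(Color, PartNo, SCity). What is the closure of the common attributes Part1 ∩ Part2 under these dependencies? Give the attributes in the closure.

Color, PartNo, SuppID, Weight, SCity

Part1 ∩ Part2 = {PartNo, SCity}.
SCity → Color, PartNo applies, adding Color
Color, PartNo → SuppID, Weight applies, adding SuppID, Weight
Closure: {Color, PartNo, SuppID, Weight, SCity}.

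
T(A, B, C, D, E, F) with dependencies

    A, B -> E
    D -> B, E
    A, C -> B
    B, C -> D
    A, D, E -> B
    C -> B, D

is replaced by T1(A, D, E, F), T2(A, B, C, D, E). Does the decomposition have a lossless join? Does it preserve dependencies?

lossy but dependency-preserving

Lossless test: (A, D, E)⁺ = {A, B, D, E}, which is a superkey of neither fragment — lossy.
Dependency preservation: every FD's attributes lie within a single fragment, so each can be enforced locally — preserved.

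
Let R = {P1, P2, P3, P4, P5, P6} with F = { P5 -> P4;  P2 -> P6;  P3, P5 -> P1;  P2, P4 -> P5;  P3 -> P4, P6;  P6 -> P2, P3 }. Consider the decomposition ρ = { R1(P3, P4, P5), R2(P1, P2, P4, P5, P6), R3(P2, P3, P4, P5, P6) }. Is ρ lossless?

Yes

Chase test. Columns are P1, P2, P3, P4, P5, P6; row i has aⱼ where attribute j ∈ Ri, else bᵢⱼ.
Initial tableau (one row per fragment):
  row 1: b11 b12 a3 a4 a5 b16
  row 2: a1 a2 b23 a4 a5 a6
  row 3: b31 a2 a3 a4 a5 a6
Rows 1 and 3 agree on P3, P5; apply P3, P5→P1 and equate their P1 entries.
Rows 1 and 3 agree on P3; apply P3→P4, P6 and equate their P4, P6 entries.
Rows 1 and 2 agree on P6; apply P6→P2, P3 and equate their P2, P3 entries.
Rows 1 and 2 agree on P3, P5; apply P3, P5→P1 and equate their P1 entries.
Row 1 is now all distinguished symbols — the join is lossless.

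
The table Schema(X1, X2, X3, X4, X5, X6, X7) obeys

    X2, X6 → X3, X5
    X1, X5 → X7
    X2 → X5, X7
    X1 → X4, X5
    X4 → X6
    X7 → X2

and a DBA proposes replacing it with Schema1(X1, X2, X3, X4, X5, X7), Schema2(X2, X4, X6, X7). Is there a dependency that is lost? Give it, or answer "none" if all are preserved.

Check X2, X6 → X3, X5: no single fragment contains all of {X2, X3, X5, X6}, and the restricted closure of {X2, X6} across the fragments never reaches {X3, X5}.
X1, X5 → X7 is preserved.
X2 → X5, X7 is preserved.
X1 → X4, X5 is preserved.
X4 → X6 is preserved.
X7 → X2 is preserved.

X2, X6 → X3, X5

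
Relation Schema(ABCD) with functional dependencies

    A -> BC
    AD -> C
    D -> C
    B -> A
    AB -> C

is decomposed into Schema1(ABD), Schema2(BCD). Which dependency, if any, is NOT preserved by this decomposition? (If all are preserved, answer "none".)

none

A → BC: restricted closure across fragments reaches BC.
AD → C: restricted closure across fragments reaches C.
D → C lies within Schema2.
B → A lies within Schema1.
AB → C: restricted closure across fragments reaches C.
Every dependency is enforceable on the fragments, so the decomposition is dependency-preserving.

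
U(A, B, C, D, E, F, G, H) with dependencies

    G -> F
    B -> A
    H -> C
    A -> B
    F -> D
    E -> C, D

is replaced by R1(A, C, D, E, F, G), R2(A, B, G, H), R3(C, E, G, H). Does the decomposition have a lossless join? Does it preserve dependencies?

lossy but dependency-preserving

Lossless test (chase): Rows 1 and 2 agree on G; apply G→F and equate their F entries. Rows 1 and 3 agree on G; apply G→F and equate their F entries. Rows 2 and 3 agree on H; apply H→C and equate their C entries. Rows 1 and 2 agree on A; apply A→B and equate their B entries. Rows 1 and 2 agree on F; apply F→D and equate their D entries. Rows 1 and 3 agree on F; apply F→D and equate their D entries. No row becomes fully distinguished — the join is lossy.
Dependency preservation: every FD's attributes lie within a single fragment, so each can be enforced locally — preserved.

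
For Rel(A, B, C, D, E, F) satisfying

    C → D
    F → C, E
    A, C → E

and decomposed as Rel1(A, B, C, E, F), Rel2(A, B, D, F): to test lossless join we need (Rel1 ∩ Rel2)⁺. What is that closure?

Rel1 ∩ Rel2 = {A, B, F}.
F → C, E applies, adding C, E
C → D applies, adding D
Closure: {A, B, C, D, E, F}.

A, B, C, D, E, F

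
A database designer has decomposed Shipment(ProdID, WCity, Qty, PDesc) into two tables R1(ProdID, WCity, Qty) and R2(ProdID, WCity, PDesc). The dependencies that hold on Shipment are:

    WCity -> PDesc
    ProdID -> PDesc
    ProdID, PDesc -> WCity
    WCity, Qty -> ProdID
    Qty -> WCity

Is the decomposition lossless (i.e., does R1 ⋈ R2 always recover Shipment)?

Common attributes: R1 ∩ R2 = {ProdID, WCity}.
Closure of {ProdID, WCity}: WCity → PDesc applies, adding PDesc. So (ProdID, WCity)⁺ = {ProdID, WCity, PDesc}.
This closure contains every attribute of R2, so R1 ∩ R2 → R2. The join is lossless.

Yes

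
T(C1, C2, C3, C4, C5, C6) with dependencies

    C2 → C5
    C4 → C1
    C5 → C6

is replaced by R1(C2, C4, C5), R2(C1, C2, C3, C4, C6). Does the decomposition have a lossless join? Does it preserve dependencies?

Lossless test: (C2, C4)⁺ = {C1, C2, C4, C5, C6}, which contains all of one fragment — lossless.
Dependency preservation: the restricted closure of {C5} across the fragments never reaches {C6}, so C5 → C6 cannot be enforced without a join — not preserved.

lossless but not dependency-preserving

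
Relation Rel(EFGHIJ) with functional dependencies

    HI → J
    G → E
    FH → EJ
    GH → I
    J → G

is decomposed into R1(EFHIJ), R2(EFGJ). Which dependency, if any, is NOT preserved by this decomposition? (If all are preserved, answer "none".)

GH → I

Check GH → I: no single fragment contains all of {GHI}, and the restricted closure of {GH} across the fragments never reaches {I}.
HI → J is preserved.
G → E is preserved.
FH → EJ is preserved.
J → G is preserved.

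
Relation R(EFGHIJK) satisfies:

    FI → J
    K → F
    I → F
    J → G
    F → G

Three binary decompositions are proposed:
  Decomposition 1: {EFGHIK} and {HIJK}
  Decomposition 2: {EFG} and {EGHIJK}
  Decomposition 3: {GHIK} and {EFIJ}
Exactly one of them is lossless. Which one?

Decomposition 1: common = {HIK}, closure = {FGHIJK} → lossless.
Decomposition 2: common = {EG}, closure = {EG} → lossy.
Decomposition 3: common = {I}, closure = {FGIJ} → lossy.

Decomposition 1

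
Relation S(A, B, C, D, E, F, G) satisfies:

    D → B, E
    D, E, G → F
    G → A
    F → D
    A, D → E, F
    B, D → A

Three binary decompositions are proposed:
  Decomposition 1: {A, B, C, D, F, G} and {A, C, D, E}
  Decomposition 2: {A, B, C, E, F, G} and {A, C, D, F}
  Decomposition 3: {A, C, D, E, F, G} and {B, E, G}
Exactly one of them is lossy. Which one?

Decomposition 3

Decomposition 1: common = {A, C, D}, closure = {A, B, C, D, E, F} → lossless.
Decomposition 2: common = {A, C, F}, closure = {A, B, C, D, E, F} → lossless.
Decomposition 3: common = {E, G}, closure = {A, E, G} → lossy.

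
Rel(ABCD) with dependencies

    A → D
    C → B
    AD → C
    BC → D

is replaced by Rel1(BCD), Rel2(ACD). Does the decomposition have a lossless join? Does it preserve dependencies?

lossless and dependency-preserving

Lossless test: (CD)⁺ = {BCD}, which contains all of one fragment — lossless.
Dependency preservation: every FD's attributes lie within a single fragment, so each can be enforced locally — preserved.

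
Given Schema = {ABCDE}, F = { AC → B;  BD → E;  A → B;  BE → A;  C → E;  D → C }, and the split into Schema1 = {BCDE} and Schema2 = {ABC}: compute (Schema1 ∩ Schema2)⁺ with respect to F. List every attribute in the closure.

Schema1 ∩ Schema2 = {BC}.
C → E applies, adding E
BE → A applies, adding A
Closure: {ABCE}.

ABCE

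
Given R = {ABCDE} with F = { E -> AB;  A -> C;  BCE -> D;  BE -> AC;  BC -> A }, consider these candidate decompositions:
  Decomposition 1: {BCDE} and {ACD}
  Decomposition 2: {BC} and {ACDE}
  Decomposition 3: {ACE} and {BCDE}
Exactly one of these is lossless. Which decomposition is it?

Decomposition 1: common = {CD}, closure = {CD} → lossy.
Decomposition 2: common = {C}, closure = {C} → lossy.
Decomposition 3: common = {CE}, closure = {ABCDE} → lossless.

Decomposition 3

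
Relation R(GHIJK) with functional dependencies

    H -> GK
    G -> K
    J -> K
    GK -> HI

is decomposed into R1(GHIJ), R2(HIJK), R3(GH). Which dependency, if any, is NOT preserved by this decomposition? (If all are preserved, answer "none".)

H → GK: restricted closure across fragments reaches GK.
G → K: restricted closure across fragments reaches K.
J → K lies within R2.
GK → HI: restricted closure across fragments reaches HI.
Every dependency is enforceable on the fragments, so the decomposition is dependency-preserving.

none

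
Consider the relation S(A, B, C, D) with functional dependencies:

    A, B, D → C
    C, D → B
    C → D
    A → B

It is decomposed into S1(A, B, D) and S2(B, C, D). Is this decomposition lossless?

No

Common attributes: S1 ∩ S2 = {B, D}.
No dependency enlarges {B, D}, so (B, D)⁺ = {B, D}.
The closure contains neither all of S1 = {A, B, D} nor all of S2 = {B, C, D}, so the common attributes are not a superkey of either fragment. The join is lossy.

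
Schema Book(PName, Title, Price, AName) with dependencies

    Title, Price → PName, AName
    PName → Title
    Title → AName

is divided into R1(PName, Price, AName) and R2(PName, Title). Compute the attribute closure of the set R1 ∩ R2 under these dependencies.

R1 ∩ R2 = {PName}.
PName → Title applies, adding Title
Title → AName applies, adding AName
Closure: {PName, Title, AName}.

PName, Title, AName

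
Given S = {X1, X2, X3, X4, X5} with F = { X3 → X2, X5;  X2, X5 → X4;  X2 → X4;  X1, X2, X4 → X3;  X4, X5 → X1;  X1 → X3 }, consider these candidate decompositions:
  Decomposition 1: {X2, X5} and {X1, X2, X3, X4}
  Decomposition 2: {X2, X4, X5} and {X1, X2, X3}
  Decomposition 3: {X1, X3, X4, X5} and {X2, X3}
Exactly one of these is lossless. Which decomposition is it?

Decomposition 1: common = {X2}, closure = {X2, X4} → lossy.
Decomposition 2: common = {X2}, closure = {X2, X4} → lossy.
Decomposition 3: common = {X3}, closure = {X1, X2, X3, X4, X5} → lossless.

Decomposition 3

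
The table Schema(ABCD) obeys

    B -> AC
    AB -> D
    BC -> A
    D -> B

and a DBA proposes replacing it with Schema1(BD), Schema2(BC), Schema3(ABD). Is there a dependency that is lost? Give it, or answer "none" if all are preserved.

none

B → AC: restricted closure across fragments reaches AC.
AB → D lies within Schema3.
BC → A: restricted closure across fragments reaches A.
D → B lies within Schema1.
Every dependency is enforceable on the fragments, so the decomposition is dependency-preserving.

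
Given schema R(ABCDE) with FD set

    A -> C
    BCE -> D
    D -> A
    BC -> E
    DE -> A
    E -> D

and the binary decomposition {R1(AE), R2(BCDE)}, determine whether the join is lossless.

Common attributes: R1 ∩ R2 = {E}.
Closure of {E}: E → D applies, adding D; D → A applies, adding A; A → C applies, adding C. So (E)⁺ = {ACDE}.
This closure contains every attribute of R1, so R1 ∩ R2 → R1. The join is lossless.

Yes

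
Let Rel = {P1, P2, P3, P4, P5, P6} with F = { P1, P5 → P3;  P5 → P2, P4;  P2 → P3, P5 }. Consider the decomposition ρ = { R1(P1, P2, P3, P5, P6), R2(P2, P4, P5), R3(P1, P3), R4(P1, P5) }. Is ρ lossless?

Chase test. Columns are P1, P2, P3, P4, P5, P6; row i has aⱼ where attribute j ∈ Ri, else bᵢⱼ.
Initial tableau (one row per fragment):
  row 1: a1 a2 a3 b14 a5 a6
  row 2: b21 a2 b23 a4 a5 b26
  row 3: a1 b32 a3 b34 b35 b36
  row 4: a1 b42 b43 b44 a5 b46
Rows 1 and 4 agree on P1, P5; apply P1, P5→P3 and equate their P3 entries.
Rows 1 and 2 agree on P5; apply P5→P2, P4 and equate their P2, P4 entries.
Rows 1 and 4 agree on P5; apply P5→P2, P4 and equate their P2, P4 entries.
Rows 1 and 2 agree on P2; apply P2→P3, P5 and equate their P3, P5 entries.
Row 1 is now all distinguished symbols — the join is lossless.

Yes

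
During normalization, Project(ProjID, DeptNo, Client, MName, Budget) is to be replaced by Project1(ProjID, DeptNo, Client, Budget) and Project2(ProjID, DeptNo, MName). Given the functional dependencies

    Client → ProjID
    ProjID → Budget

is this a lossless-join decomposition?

No

Common attributes: Project1 ∩ Project2 = {ProjID, DeptNo}.
Closure of {ProjID, DeptNo}: ProjID → Budget applies, adding Budget. So (ProjID, DeptNo)⁺ = {ProjID, DeptNo, Budget}.
The closure contains neither all of Project1 = {ProjID, DeptNo, Client, Budget} nor all of Project2 = {ProjID, DeptNo, MName}, so the common attributes are not a superkey of either fragment. The join is lossy.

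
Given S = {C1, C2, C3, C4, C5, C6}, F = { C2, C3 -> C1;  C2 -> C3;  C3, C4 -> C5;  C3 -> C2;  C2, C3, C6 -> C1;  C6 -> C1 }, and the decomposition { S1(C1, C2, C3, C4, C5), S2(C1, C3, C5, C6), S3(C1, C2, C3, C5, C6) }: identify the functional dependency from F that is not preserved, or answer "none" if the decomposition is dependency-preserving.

C2, C3 → C1 lies within S1.
C2 → C3 lies within S1.
C3, C4 → C5 lies within S1.
C3 → C2 lies within S1.
C2, C3, C6 → C1 lies within S3.
C6 → C1 lies within S2.
Every dependency is enforceable on the fragments, so the decomposition is dependency-preserving.

none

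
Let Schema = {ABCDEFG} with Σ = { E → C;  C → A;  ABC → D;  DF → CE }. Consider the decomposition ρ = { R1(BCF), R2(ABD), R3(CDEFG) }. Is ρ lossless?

Chase test. Columns are ABCDEFG; row i has aⱼ where attribute j ∈ Ri, else bᵢⱼ.
Initial tableau (one row per fragment):
  row 1: b11 a2 a3 b14 b15 a6 b17
  row 2: a1 a2 b23 a4 b25 b26 b27
  row 3: b31 b32 a3 a4 a5 a6 a7
Rows 1 and 3 agree on C; apply C→A and equate their A entries.
No row becomes fully distinguished — the join is lossy.

No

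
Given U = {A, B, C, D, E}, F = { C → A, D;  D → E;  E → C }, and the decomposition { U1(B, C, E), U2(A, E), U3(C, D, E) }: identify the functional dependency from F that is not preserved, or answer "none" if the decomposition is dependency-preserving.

none

C → A, D: restricted closure across fragments reaches A, D.
D → E lies within U3.
E → C lies within U1.
Every dependency is enforceable on the fragments, so the decomposition is dependency-preserving.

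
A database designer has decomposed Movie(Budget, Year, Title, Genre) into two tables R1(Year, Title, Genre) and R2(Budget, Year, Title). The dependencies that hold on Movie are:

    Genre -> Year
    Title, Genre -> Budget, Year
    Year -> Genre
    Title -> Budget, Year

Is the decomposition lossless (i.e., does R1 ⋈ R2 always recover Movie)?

Yes

Common attributes: R1 ∩ R2 = {Year, Title}.
Closure of {Year, Title}: Year → Genre applies, adding Genre; Title → Budget, Year applies, adding Budget. So (Year, Title)⁺ = {Budget, Year, Title, Genre}.
This closure contains every attribute of R1, so R1 ∩ R2 → R1. The join is lossless.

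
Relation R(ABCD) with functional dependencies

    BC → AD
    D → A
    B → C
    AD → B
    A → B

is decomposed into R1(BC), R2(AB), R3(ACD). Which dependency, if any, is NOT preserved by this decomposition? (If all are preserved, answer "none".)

none

BC → AD: restricted closure across fragments reaches AD.
D → A lies within R3.
B → C lies within R1.
AD → B: restricted closure across fragments reaches B.
A → B lies within R2.
Every dependency is enforceable on the fragments, so the decomposition is dependency-preserving.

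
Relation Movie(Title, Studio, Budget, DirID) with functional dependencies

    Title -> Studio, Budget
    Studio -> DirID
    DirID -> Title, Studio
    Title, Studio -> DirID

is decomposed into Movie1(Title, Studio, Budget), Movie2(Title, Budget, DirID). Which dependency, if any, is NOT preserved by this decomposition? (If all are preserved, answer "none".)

Title → Studio, Budget lies within Movie1.
Studio → DirID: restricted closure across fragments reaches DirID.
DirID → Title, Studio: restricted closure across fragments reaches Title, Studio.
Title, Studio → DirID: restricted closure across fragments reaches DirID.
Every dependency is enforceable on the fragments, so the decomposition is dependency-preserving.

none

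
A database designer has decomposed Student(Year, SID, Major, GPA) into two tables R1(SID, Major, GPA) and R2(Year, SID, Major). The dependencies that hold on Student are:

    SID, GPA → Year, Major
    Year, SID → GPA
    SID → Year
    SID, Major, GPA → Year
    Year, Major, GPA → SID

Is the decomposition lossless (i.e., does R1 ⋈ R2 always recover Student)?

Yes

Common attributes: R1 ∩ R2 = {SID, Major}.
Closure of {SID, Major}: SID → Year applies, adding Year; Year, SID → GPA applies, adding GPA. So (SID, Major)⁺ = {Year, SID, Major, GPA}.
This closure contains every attribute of R1, so R1 ∩ R2 → R1. The join is lossless.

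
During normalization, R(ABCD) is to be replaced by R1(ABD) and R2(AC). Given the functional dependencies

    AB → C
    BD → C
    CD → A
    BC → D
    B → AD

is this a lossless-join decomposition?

Common attributes: R1 ∩ R2 = {A}.
No dependency enlarges {A}, so (A)⁺ = {A}.
The closure contains neither all of R1 = {ABD} nor all of R2 = {AC}, so the common attributes are not a superkey of either fragment. The join is lossy.

No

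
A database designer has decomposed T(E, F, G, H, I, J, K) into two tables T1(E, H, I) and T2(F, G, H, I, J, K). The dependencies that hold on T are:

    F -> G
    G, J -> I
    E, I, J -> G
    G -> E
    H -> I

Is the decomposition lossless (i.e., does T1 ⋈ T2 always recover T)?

No

Common attributes: T1 ∩ T2 = {H, I}.
No dependency enlarges {H, I}, so (H, I)⁺ = {H, I}.
The closure contains neither all of T1 = {E, H, I} nor all of T2 = {F, G, H, I, J, K}, so the common attributes are not a superkey of either fragment. The join is lossy.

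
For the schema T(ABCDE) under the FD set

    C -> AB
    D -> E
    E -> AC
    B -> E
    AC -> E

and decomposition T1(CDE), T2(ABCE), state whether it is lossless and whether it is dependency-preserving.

Lossless test: (CE)⁺ = {ABCE}, which contains all of one fragment — lossless.
Dependency preservation: every FD's attributes lie within a single fragment, so each can be enforced locally — preserved.

lossless and dependency-preserving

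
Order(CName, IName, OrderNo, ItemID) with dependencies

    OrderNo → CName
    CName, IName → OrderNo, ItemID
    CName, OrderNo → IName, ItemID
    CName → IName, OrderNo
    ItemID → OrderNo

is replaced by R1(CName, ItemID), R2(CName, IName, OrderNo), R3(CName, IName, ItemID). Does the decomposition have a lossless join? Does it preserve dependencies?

Lossless test (chase): Rows 2 and 3 agree on CName, IName; apply CName, IName→OrderNo, ItemID and equate their OrderNo, ItemID entries. Rows 1 and 2 agree on CName; apply CName→IName, OrderNo and equate their IName, OrderNo entries. Row 1 is now all distinguished symbols — the join is lossless.
Dependency preservation: CName, IName → OrderNo, ItemID; CName, OrderNo → IName, ItemID; ItemID → OrderNo are not contained in any single fragment, but the restricted closure of each left-hand side across the fragments still reaches the right-hand side; the remaining FDs each lie inside some fragment. All dependencies are preserved.

lossless and dependency-preserving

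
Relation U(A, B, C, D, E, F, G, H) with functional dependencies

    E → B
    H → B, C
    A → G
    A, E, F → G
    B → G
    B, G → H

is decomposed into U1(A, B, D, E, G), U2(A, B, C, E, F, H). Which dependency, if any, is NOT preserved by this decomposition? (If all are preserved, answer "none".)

E → B lies within U1.
H → B, C lies within U2.
A → G lies within U1.
A, E, F → G: restricted closure across fragments reaches G.
B → G lies within U1.
B, G → H: restricted closure across fragments reaches H.
Every dependency is enforceable on the fragments, so the decomposition is dependency-preserving.

none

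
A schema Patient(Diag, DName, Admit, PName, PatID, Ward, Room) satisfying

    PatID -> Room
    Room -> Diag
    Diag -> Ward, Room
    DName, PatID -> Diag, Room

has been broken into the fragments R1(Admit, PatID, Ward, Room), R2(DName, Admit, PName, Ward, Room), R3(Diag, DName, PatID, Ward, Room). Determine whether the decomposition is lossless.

Chase test. Columns are Diag, DName, Admit, PName, PatID, Ward, Room; row i has aⱼ where attribute j ∈ Ri, else bᵢⱼ.
Initial tableau (one row per fragment):
  row 1: b11 b12 a3 b14 a5 a6 a7
  row 2: b21 a2 a3 a4 b25 a6 a7
  row 3: a1 a2 b33 b34 a5 a6 a7
Rows 1 and 2 agree on Room; apply Room→Diag and equate their Diag entries.
Rows 1 and 3 agree on Room; apply Room→Diag and equate their Diag entries.
No row becomes fully distinguished — the join is lossy.

No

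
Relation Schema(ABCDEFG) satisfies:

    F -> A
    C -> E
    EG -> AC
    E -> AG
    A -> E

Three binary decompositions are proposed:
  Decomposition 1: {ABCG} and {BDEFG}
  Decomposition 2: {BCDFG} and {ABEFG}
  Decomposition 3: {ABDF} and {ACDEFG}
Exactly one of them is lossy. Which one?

Decomposition 1: common = {BG}, closure = {BG} → lossy.
Decomposition 2: common = {BFG}, closure = {ABCEFG} → lossless.
Decomposition 3: common = {ADF}, closure = {ACDEFG} → lossless.

Decomposition 1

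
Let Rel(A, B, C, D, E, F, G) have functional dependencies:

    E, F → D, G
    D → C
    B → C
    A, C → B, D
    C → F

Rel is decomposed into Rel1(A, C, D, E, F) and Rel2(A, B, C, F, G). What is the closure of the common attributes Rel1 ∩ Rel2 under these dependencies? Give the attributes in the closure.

A, B, C, D, F

Rel1 ∩ Rel2 = {A, C, F}.
A, C → B, D applies, adding B, D
Closure: {A, B, C, D, F}.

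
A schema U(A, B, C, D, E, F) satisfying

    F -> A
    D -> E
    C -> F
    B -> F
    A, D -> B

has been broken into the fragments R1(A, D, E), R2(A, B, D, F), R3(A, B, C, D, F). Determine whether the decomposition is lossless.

Yes

Chase test. Columns are A, B, C, D, E, F; row i has aⱼ where attribute j ∈ Ri, else bᵢⱼ.
Initial tableau (one row per fragment):
  row 1: a1 b12 b13 a4 a5 b16
  row 2: a1 a2 b23 a4 b25 a6
  row 3: a1 a2 a3 a4 b35 a6
Rows 1 and 2 agree on D; apply D→E and equate their E entries.
Rows 1 and 3 agree on D; apply D→E and equate their E entries.
Rows 1 and 2 agree on A, D; apply A, D→B and equate their B entries.
Rows 1 and 2 agree on B; apply B→F and equate their F entries.
Row 3 is now all distinguished symbols — the join is lossless.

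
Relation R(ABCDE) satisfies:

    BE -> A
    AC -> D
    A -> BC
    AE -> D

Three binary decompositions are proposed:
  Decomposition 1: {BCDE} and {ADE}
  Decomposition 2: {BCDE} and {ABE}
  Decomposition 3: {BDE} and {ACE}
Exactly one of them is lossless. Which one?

Decomposition 2

Decomposition 1: common = {DE}, closure = {DE} → lossy.
Decomposition 2: common = {BE}, closure = {ABCDE} → lossless.
Decomposition 3: common = {E}, closure = {E} → lossy.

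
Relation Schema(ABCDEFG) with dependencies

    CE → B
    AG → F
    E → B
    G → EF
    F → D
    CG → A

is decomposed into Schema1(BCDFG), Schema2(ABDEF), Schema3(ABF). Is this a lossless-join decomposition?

No

Chase test. Columns are ABCDEFG; row i has aⱼ where attribute j ∈ Schemai, else bᵢⱼ.
Initial tableau (one row per fragment):
  row 1: b11 a2 a3 a4 b15 a6 a7
  row 2: a1 a2 b23 a4 a5 a6 b27
  row 3: a1 a2 b33 b34 b35 a6 b37
Rows 1 and 3 agree on F; apply F→D and equate their D entries.
No row becomes fully distinguished — the join is lossy.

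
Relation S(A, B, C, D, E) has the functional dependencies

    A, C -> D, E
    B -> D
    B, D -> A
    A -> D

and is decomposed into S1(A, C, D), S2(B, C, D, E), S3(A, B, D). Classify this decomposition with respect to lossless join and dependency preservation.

Lossless test (chase): Rows 2 and 3 agree on B, D; apply B, D→A and equate their A entries. Rows 1 and 2 agree on A, C; apply A, C→D, E and equate their D, E entries. Row 2 is now all distinguished symbols — the join is lossless.
Dependency preservation: the restricted closure of {A, C} across the fragments never reaches {D, E}, so A, C → D, E cannot be enforced without a join — not preserved.

lossless but not dependency-preserving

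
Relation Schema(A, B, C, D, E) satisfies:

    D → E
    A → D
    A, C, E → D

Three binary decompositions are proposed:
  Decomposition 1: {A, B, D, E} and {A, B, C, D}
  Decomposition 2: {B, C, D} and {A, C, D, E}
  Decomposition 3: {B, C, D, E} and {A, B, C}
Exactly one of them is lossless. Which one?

Decomposition 1

Decomposition 1: common = {A, B, D}, closure = {A, B, D, E} → lossless.
Decomposition 2: common = {C, D}, closure = {C, D, E} → lossy.
Decomposition 3: common = {B, C}, closure = {B, C} → lossy.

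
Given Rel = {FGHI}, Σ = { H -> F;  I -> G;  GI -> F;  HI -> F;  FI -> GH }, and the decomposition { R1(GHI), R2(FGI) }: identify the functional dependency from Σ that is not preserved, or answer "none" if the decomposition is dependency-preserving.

H -> F

Check H → F: no single fragment contains all of {FH}, and the restricted closure of {H} across the fragments never reaches {F}.
I → G is preserved.
GI → F is preserved.
HI → F is preserved.
FI → GH is preserved.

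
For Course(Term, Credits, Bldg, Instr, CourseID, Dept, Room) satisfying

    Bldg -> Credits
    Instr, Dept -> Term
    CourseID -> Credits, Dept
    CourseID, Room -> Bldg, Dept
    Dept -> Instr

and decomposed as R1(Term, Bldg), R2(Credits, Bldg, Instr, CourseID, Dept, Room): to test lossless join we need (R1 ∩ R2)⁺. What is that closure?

Credits, Bldg

R1 ∩ R2 = {Bldg}.
Bldg → Credits applies, adding Credits
Closure: {Credits, Bldg}.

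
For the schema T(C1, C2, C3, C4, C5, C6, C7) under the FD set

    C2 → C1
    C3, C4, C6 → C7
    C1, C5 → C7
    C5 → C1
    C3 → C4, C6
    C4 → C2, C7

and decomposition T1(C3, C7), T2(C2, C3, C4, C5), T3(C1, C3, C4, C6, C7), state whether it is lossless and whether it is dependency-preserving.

Lossless test (chase): Rows 1 and 2 agree on C3; apply C3→C4, C6 and equate their C4, C6 entries. Rows 1 and 3 agree on C3; apply C3→C4, C6 and equate their C4, C6 entries. Rows 1 and 2 agree on C4; apply C4→C2, C7 and equate their C2, C7 entries. Rows 1 and 3 agree on C4; apply C4→C2, C7 and equate their C2, C7 entries. Rows 1 and 2 agree on C2; apply C2→C1 and equate their C1 entries. Rows 1 and 3 agree on C2; apply C2→C1 and equate their C1 entries. Row 2 is now all distinguished symbols — the join is lossless.
Dependency preservation: the restricted closure of {C2} across the fragments never reaches {C1}, so C2 → C1 cannot be enforced without a join — not preserved.

lossless but not dependency-preserving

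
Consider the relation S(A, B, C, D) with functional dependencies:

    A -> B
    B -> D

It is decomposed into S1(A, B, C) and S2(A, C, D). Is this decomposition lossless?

Yes

Common attributes: S1 ∩ S2 = {A, C}.
Closure of {A, C}: A → B applies, adding B; B → D applies, adding D. So (A, C)⁺ = {A, B, C, D}.
This closure contains every attribute of S1, so S1 ∩ S2 → S1. The join is lossless.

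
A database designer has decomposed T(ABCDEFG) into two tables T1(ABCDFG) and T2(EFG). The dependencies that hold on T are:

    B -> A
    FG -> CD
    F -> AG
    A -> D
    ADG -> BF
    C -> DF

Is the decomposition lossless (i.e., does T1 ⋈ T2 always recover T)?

Yes

Common attributes: T1 ∩ T2 = {FG}.
Closure of {FG}: FG → CD applies, adding CD; F → AG applies, adding A; ADG → BF applies, adding B. So (FG)⁺ = {ABCDFG}.
This closure contains every attribute of T1, so T1 ∩ T2 → T1. The join is lossless.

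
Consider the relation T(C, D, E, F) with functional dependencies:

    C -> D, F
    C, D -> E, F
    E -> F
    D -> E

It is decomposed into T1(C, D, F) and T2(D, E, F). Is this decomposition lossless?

Yes

Common attributes: T1 ∩ T2 = {D, F}.
Closure of {D, F}: D → E applies, adding E. So (D, F)⁺ = {D, E, F}.
This closure contains every attribute of T2, so T1 ∩ T2 → T2. The join is lossless.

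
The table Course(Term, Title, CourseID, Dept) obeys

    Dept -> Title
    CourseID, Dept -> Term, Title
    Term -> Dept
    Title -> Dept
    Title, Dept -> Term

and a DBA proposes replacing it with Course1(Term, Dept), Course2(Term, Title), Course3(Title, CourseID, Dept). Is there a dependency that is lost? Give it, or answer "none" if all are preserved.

Dept → Title lies within Course3.
CourseID, Dept → Term, Title: restricted closure across fragments reaches Term, Title.
Term → Dept lies within Course1.
Title → Dept lies within Course3.
Title, Dept → Term: restricted closure across fragments reaches Term.
Every dependency is enforceable on the fragments, so the decomposition is dependency-preserving.

none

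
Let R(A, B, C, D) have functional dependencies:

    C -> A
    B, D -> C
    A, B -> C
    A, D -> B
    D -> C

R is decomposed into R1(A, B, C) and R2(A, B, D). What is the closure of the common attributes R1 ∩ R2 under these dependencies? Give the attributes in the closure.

A, B, C

R1 ∩ R2 = {A, B}.
A, B → C applies, adding C
Closure: {A, B, C}.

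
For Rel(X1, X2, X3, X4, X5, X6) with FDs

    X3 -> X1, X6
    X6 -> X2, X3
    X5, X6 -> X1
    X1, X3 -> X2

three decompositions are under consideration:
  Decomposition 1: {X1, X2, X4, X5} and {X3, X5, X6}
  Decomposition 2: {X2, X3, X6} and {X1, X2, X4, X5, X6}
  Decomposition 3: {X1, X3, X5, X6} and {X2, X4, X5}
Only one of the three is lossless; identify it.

Decomposition 1: common = {X5}, closure = {X5} → lossy.
Decomposition 2: common = {X2, X6}, closure = {X1, X2, X3, X6} → lossless.
Decomposition 3: common = {X5}, closure = {X5} → lossy.

Decomposition 2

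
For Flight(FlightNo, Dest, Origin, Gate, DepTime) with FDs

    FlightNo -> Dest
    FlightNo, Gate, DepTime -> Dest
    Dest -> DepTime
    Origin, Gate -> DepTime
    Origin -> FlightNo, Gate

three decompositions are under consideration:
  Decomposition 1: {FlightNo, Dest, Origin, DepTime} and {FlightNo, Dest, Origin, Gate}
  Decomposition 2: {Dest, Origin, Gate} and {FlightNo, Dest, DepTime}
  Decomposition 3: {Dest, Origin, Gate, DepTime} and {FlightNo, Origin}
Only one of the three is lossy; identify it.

Decomposition 1: common = {FlightNo, Dest, Origin}, closure = {FlightNo, Dest, Origin, Gate, DepTime} → lossless.
Decomposition 2: common = {Dest}, closure = {Dest, DepTime} → lossy.
Decomposition 3: common = {Origin}, closure = {FlightNo, Dest, Origin, Gate, DepTime} → lossless.

Decomposition 2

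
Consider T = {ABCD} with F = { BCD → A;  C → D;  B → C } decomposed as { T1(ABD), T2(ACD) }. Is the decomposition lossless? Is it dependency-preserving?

lossy and not dependency-preserving

Lossless test: (AD)⁺ = {AD}, which is a superkey of neither fragment — lossy.
Dependency preservation: the restricted closure of {B} across the fragments never reaches {C}, so B → C cannot be enforced without a join — not preserved.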